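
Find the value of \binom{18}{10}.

43758

C(18,10) = C(18,8) by symmetry.
C(18,8) = (18·17·16·15·14·13·12·11) / 8! = 1764322560 / 40320 = 43758.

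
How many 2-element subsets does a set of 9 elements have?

C(9,2) = (9·8) / 2! = 72 / 2 = 36.

36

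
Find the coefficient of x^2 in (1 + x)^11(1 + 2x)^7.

Coefficient of x^2 = Σ_{j} C(11,j)·1^j·C(7,2-j)·2^(2-j) for j from 0 to 2.
= 84 + 154 + 55 = 293.

293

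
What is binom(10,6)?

210

C(10,6) = C(10,4) by symmetry.
C(10,4) = (10·9·8·7) / 4! = 5040 / 24 = 210.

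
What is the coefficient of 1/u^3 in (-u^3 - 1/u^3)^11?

-462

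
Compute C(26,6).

C(26,6) = (26·25·24·23·22·21) / 6! = 165765600 / 720 = 230230.

230230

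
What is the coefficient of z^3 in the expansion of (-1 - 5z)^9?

-10500

The general term is C(9,j)·(-1)^j·(-5z)^(9-j); the z^3 term has j = 6.
C(9,6) = 84.
Coefficient = C(9,6) · (-5)^3 = 84 · (-125) = -10500.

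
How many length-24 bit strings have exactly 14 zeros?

1961256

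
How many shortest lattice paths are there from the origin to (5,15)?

15504

Each path is a sequence of 20 steps with 5 rights: C(20,5) = 15504.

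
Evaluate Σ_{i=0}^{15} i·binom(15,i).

245760

Since i·C(15,i) = 15·C(14,i−1), the sum is 15·2^14 = 15·16384 = 245760.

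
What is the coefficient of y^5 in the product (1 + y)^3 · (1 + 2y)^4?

Coefficient of y^5 = Σ_{j} C(3,j)·1^j·C(4,5-j)·2^(5-j) for j from 1 to 3.
= 48 + 96 + 24 = 168.

168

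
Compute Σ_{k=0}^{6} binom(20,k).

60460

1 + 20 + 190 + 1140 + 4845 + 15504 + 38760 = 60460.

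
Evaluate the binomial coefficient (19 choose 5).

C(19,5) = (19·18·17·16·15) / 5! = 1395360 / 120 = 11628.

11628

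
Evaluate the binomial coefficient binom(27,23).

17550

C(27,23) = C(27,4) by symmetry.
C(27,4) = (27·26·25·24) / 4! = 421200 / 24 = 17550.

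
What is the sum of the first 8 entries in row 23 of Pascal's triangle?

390656

1 + 23 + 253 + 1771 + 8855 + 33649 + 100947 + 245157 = 390656.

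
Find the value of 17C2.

C(17,2) = (17·16) / 2! = 272 / 2 = 136.

136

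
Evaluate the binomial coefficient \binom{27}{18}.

4686825

C(27,18) = C(27,9) by symmetry.
C(27,9) = (27·26·25·24·23·22·21·20·19) / 9! = 1700755056000 / 362880 = 4686825.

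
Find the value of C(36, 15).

C(36,15) = (36·35·34·33·32·31·30·29·28·27·26·25·24·23·22) / 15! = 7281003461233582080000 / 1307674368000 = 5567902560.

5567902560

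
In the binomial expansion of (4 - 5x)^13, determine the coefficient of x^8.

The general term is C(13,j)·(4)^j·(-5x)^(13-j); the x^8 term has j = 5.
C(13,5) = 1287.
Coefficient = C(13,5) · 4^5 · (-5)^8 = 1287 · 1024 · 390625 = 514800000000.

514800000000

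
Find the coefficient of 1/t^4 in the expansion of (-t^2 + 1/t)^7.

General term: C(7,j)·(-t^2)^j·(1/t)^(7-j), with t-exponent 2j − 1(7−j) = 3j − 7.
Set 3j − 7 = -4: j = 1.
C(7,1) = 7; (-1)^1 = -1; 1^6 = 1.
Coefficient = 7 · (-1) · 1 = -7.

-7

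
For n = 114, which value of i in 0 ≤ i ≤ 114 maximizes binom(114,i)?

57

C(114,i) is maximized at i = 114/2 = 57.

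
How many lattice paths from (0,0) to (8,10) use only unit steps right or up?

Each path is a sequence of 18 steps with 8 rights: C(18,8) = 43758.

43758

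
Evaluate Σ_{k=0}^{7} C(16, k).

1 + 16 + 120 + 560 + 1820 + 4368 + 8008 + 11440 = 26333.

26333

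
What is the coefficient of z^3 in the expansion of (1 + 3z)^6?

The general term is C(6,j)·(1)^j·(3z)^(6-j); the z^3 term has j = 3.
C(6,3) = 20.
Coefficient = C(6,3) · 3^3 = 20 · 27 = 540.

540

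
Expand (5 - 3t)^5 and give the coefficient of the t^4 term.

The general term is C(5,j)·(5)^j·(-3t)^(5-j); the t^4 term has j = 1.
C(5,1) = 5.
Coefficient = C(5,1) · 5^1 · (-3)^4 = 5 · 5 · 81 = 2025.

2025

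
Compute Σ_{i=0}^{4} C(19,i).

5036

1 + 19 + 171 + 969 + 3876 = 5036.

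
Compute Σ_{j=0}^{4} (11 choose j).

562

1 + 11 + 55 + 165 + 330 = 562.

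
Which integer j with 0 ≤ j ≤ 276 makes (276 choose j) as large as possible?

C(276,j) is maximized at j = 276/2 = 138.

138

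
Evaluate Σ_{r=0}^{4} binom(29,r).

1 + 29 + 406 + 3654 + 23751 = 27841.

27841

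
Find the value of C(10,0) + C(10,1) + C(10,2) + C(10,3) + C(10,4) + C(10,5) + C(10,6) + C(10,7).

968

1 + 10 + 45 + 120 + 210 + 252 + 210 + 120 = 968.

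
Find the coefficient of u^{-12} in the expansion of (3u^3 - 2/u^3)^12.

General term: C(12,j)·(3u^3)^j·(-2/u^3)^(12-j), with u-exponent 3j − 3(12−j) = 6j − 36.
Set 6j − 36 = -12: j = 4.
C(12,4) = 495; 3^4 = 81; (-2)^8 = 256.
Coefficient = 495 · 81 · 256 = 10264320.

10264320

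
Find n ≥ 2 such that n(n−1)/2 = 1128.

48

n(n−1)/2 = 1128 ⇒ n(n−1) = 2256. Since 48·47 = 2256, n = 48.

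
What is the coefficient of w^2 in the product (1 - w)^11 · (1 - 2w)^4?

167

Coefficient of w^2 = Σ_{j} C(11,j)·(-1)^j·C(4,2-j)·(-2)^(2-j) for j from 0 to 2.
= 24 + 88 + 55 = 167.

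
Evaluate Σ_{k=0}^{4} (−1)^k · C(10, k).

126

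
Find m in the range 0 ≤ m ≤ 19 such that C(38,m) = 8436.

3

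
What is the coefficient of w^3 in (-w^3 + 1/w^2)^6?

General term: C(6,j)·(-w^3)^j·(1/w^2)^(6-j), with w-exponent 3j − 2(6−j) = 5j − 12.
Set 5j − 12 = 3: j = 3.
C(6,3) = 20; (-1)^3 = -1; 1^3 = 1.
Coefficient = 20 · (-1) · 1 = -20.

-20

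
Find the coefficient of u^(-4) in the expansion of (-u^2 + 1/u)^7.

General term: C(7,j)·(-u^2)^j·(1/u)^(7-j), with u-exponent 2j − 1(7−j) = 3j − 7.
Set 3j − 7 = -4: j = 1.
C(7,1) = 7; (-1)^1 = -1; 1^6 = 1.
Coefficient = 7 · (-1) · 1 = -7.

-7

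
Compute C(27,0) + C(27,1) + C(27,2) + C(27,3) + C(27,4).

20854

1 + 27 + 351 + 2925 + 17550 = 20854.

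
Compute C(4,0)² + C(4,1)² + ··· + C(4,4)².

70

By Vandermonde's identity, Σ C(4,k)² = C(8,4) = 70.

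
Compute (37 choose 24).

3562467300

C(37,24) = C(37,13) by symmetry.
C(37,13) = (37·36·35·34·33·32·31·30·29·28·27·26·25) / 13! = 22183557976419840000 / 6227020800 = 3562467300.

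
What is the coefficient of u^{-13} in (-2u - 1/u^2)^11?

-1320

General term: C(11,j)·(-2u)^j·(-1/u^2)^(11-j), with u-exponent 1j − 2(11−j) = 3j − 22.
Set 3j − 22 = -13: j = 3.
C(11,3) = 165; (-2)^3 = -8; (-1)^8 = 1.
Coefficient = 165 · (-8) · 1 = -1320.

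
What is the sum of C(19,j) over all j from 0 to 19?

Setting x = 1 in (1+x)^19 gives Σ C(19,j) = 2^19 = 524288.

524288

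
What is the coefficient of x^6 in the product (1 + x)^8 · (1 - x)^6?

-5

Coefficient of x^6 = Σ_{j} C(8,j)·1^j·C(6,6-j)·(-1)^(6-j) for j from 0 to 6.
= 1 + (-48) + 420 + (-1120) + 1050 + (-336) + 28 = -5.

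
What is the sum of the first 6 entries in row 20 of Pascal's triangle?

1 + 20 + 190 + 1140 + 4845 + 15504 = 21700.

21700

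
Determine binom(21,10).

352716

C(21,10) = (21·20·19·18·17·16·15·14·13·12) / 10! = 1279935820800 / 3628800 = 352716.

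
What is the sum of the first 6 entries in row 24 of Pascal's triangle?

55455

1 + 24 + 276 + 2024 + 10626 + 42504 = 55455.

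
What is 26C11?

C(26,11) = (26·25·24·23·22·21·20·19·18·17·16) / 11! = 308403583488000 / 39916800 = 7726160.

7726160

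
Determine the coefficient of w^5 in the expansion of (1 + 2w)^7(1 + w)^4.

4942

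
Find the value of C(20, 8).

C(20,8) = (20·19·18·17·16·15·14·13) / 8! = 5079110400 / 40320 = 125970.

125970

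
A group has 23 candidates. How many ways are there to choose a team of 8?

This is C(23,8) = 490314.

490314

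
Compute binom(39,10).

C(39,10) = (39·38·37·36·35·34·33·32·31·30) / 10! = 2306992893004800 / 3628800 = 635745396.

635745396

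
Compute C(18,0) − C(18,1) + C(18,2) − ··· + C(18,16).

17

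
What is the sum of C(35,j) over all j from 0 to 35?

Setting x = 1 in (1+x)^35 gives Σ C(35,j) = 2^35 = 34359738368.

34359738368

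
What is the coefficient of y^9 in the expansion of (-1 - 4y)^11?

The general term is C(11,j)·(-1)^j·(-4y)^(11-j); the y^9 term has j = 2.
C(11,2) = 55.
Coefficient = C(11,2) · (-4)^9 = 55 · (-262144) = -14417920.

-14417920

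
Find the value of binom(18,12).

C(18,12) = C(18,6) by symmetry.
C(18,6) = (18·17·16·15·14·13) / 6! = 13366080 / 720 = 18564.

18564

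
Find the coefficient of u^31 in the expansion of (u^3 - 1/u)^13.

78

General term: C(13,j)·(u^3)^j·(-1/u)^(13-j), with u-exponent 3j − 1(13−j) = 4j − 13.
Set 4j − 13 = 31: j = 11.
C(13,11) = 78; 1^11 = 1; (-1)^2 = 1.
Coefficient = 78 · 1 · 1 = 78.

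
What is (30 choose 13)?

119759850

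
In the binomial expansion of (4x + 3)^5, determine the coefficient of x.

1620

The general term is C(5,j)·(4x)^j·(3)^(5-j); the x^1 term has j = 1.
C(5,1) = 5.
Coefficient = C(5,1) · 4^1 · 3^4 = 5 · 4 · 81 = 1620.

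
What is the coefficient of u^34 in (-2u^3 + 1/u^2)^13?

53248

General term: C(13,j)·(-2u^3)^j·(1/u^2)^(13-j), with u-exponent 3j − 2(13−j) = 5j − 26.
Set 5j − 26 = 34: j = 12.
C(13,12) = 13; (-2)^12 = 4096; 1^1 = 1.
Coefficient = 13 · 4096 · 1 = 53248.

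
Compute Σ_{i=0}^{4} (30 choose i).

31931

1 + 30 + 435 + 4060 + 27405 = 31931.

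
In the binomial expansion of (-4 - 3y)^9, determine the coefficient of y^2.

-5308416

The general term is C(9,j)·(-4)^j·(-3y)^(9-j); the y^2 term has j = 7.
C(9,7) = 36.
Coefficient = C(9,7) · (-4)^7 · (-3)^2 = 36 · (-16384) · 9 = -5308416.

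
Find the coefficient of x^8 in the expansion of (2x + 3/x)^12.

General term: C(12,j)·(2x)^j·(3/x)^(12-j), with x-exponent 1j − 1(12−j) = 2j − 12.
Set 2j − 12 = 8: j = 10.
C(12,10) = 66; 2^10 = 1024; 3^2 = 9.
Coefficient = 66 · 1024 · 9 = 608256.

608256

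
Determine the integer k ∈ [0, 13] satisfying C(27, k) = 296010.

6

C(27,k) increases on 0 ≤ k ≤ 13. C(27,5) = 80730 and C(27,6) = 296010, so k = 6.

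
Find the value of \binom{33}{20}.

573166440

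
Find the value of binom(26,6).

230230

C(26,6) = (26·25·24·23·22·21) / 6! = 165765600 / 720 = 230230.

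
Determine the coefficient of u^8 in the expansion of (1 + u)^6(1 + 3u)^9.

Coefficient of u^8 = Σ_{j} C(6,j)·1^j·C(9,8-j)·3^(8-j) for j from 0 to 6.
= 59049 + 472392 + 918540 + 612360 + 153090 + 13608 + 324 = 2229363.

2229363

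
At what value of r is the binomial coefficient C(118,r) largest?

C(118,r) is maximized at r = 118/2 = 59.

59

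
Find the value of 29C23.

475020

C(29,23) = C(29,6) by symmetry.
C(29,6) = (29·28·27·26·25·24) / 6! = 342014400 / 720 = 475020.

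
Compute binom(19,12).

50388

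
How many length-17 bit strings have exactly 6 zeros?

Choose the 6 positions: C(17,6) = 12376.

12376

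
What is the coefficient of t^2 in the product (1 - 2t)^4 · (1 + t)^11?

-9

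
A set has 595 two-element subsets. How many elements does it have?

n(n−1)/2 = 595 ⇒ n(n−1) = 1190. Since 35·34 = 1190, n = 35.

35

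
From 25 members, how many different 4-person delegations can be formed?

This is C(25,4) = 12650.

12650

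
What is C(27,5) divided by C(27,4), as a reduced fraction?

C(n,k+1)/C(n,k) = (n−k)/(k+1) = (27−4)/(4+1) = 23/5.

23/5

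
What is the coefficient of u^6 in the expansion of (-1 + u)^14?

The general term is C(14,j)·(-1)^j·(u)^(14-j); the u^6 term has j = 8.
C(14,8) = 3003.
Coefficient = C(14,8) = 3003.

3003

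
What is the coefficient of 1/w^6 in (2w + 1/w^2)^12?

59136

General term: C(12,j)·(2w)^j·(1/w^2)^(12-j), with w-exponent 1j − 2(12−j) = 3j − 24.
Set 3j − 24 = -6: j = 6.
C(12,6) = 924; 2^6 = 64; 1^6 = 1.
Coefficient = 924 · 64 · 1 = 59136.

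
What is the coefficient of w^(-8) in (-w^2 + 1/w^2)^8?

28

General term: C(8,j)·(-w^2)^j·(1/w^2)^(8-j), with w-exponent 2j − 2(8−j) = 4j − 16.
Set 4j − 16 = -8: j = 2.
C(8,2) = 28; (-1)^2 = 1; 1^6 = 1.
Coefficient = 28 · 1 · 1 = 28.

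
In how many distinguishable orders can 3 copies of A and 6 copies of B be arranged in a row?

Choose positions for the A's: C(9,3) = 84.

84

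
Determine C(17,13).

2380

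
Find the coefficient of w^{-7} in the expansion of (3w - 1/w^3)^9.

General term: C(9,j)·(3w)^j·(-1/w^3)^(9-j), with w-exponent 1j − 3(9−j) = 4j − 27.
Set 4j − 27 = -7: j = 5.
C(9,5) = 126; 3^5 = 243; (-1)^4 = 1.
Coefficient = 126 · 243 · 1 = 30618.

30618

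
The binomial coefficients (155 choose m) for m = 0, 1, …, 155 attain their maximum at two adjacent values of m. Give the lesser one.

77

For odd n = 155, C(155,m) peaks at m = (n−1)/2 and (n+1)/2; the lesser is 77.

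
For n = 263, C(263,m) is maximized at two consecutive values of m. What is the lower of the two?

For odd n = 263, C(263,m) peaks at m = (n−1)/2 and (n+1)/2; the lower is 131.

131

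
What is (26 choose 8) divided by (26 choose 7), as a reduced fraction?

19/8

C(n,k+1)/C(n,k) = (n−k)/(k+1) = (26−7)/(7+1) = 19/8.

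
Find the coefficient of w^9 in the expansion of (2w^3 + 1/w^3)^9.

5376

General term: C(9,j)·(2w^3)^j·(1/w^3)^(9-j), with w-exponent 3j − 3(9−j) = 6j − 27.
Set 6j − 27 = 9: j = 6.
C(9,6) = 84; 2^6 = 64; 1^3 = 1.
Coefficient = 84 · 64 · 1 = 5376.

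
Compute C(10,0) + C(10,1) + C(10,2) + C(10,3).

176

1 + 10 + 45 + 120 = 176.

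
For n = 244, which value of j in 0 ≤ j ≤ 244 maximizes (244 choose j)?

C(244,j) is maximized at j = 244/2 = 122.

122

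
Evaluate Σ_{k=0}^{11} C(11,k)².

705432

Σ C(11,k)² is the coefficient of x^11 in (1+x)^11(1+x)^11 = (1+x)^22, i.e. C(22,11) = 705432.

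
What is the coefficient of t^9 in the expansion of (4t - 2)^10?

-5242880

The general term is C(10,j)·(4t)^j·(-2)^(10-j); the t^9 term has j = 9.
C(10,9) = 10.
Coefficient = C(10,9) · 4^9 · (-2)^1 = 10 · 262144 · (-2) = -5242880.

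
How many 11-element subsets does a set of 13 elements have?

C(13,11) = C(13,2) by symmetry.
C(13,2) = (13·12) / 2! = 156 / 2 = 78.

78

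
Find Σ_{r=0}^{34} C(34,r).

17179869184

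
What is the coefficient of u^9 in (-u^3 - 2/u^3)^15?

-320320

General term: C(15,j)·(-u^3)^j·(-2/u^3)^(15-j), with u-exponent 3j − 3(15−j) = 6j − 45.
Set 6j − 45 = 9: j = 9.
C(15,9) = 5005; (-1)^9 = -1; (-2)^6 = 64.
Coefficient = 5005 · (-1) · 64 = -320320.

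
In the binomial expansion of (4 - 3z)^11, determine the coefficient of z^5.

-459841536

The general term is C(11,j)·(4)^j·(-3z)^(11-j); the z^5 term has j = 6.
C(11,6) = 462.
Coefficient = C(11,6) · 4^6 · (-3)^5 = 462 · 4096 · (-243) = -459841536.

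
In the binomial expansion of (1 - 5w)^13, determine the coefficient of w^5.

-4021875

The general term is C(13,j)·(1)^j·(-5w)^(13-j); the w^5 term has j = 8.
C(13,8) = 1287.
Coefficient = C(13,8) · (-5)^5 = 1287 · (-3125) = -4021875.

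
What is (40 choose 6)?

C(40,6) = (40·39·38·37·36·35) / 6! = 2763633600 / 720 = 3838380.

3838380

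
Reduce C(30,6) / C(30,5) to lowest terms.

C(n,k+1)/C(n,k) = (n−k)/(k+1) = (30−5)/(5+1) = 25/6.

25/6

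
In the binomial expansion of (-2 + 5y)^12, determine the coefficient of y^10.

The general term is C(12,j)·(-2)^j·(5y)^(12-j); the y^10 term has j = 2.
C(12,2) = 66.
Coefficient = C(12,2) · (-2)^2 · 5^10 = 66 · 4 · 9765625 = 2578125000.

2578125000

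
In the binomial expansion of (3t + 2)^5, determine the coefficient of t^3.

1080

The general term is C(5,j)·(3t)^j·(2)^(5-j); the t^3 term has j = 3.
C(5,3) = 10.
Coefficient = C(5,3) · 3^3 · 2^2 = 10 · 27 · 4 = 1080.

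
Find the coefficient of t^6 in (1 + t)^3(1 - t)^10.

-36

Coefficient of t^6 = Σ_{j} C(3,j)·1^j·C(10,6-j)·(-1)^(6-j) for j from 0 to 3.
= 210 + (-756) + 630 + (-120) = -36.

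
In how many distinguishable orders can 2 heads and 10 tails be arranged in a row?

Choose positions for the heads: C(12,2) = 66.

66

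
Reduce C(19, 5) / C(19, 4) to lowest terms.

C(n,k+1)/C(n,k) = (n−k)/(k+1) = (19−4)/(4+1) = 15/5 = 3.

3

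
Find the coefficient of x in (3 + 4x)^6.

5832

The general term is C(6,j)·(3)^j·(4x)^(6-j); the x^1 term has j = 5.
C(6,5) = 6.
Coefficient = C(6,5) · 3^5 · 4^1 = 6 · 243 · 4 = 5832.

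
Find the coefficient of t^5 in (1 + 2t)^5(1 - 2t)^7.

-640

Coefficient of t^5 = Σ_{j} C(5,j)·2^j·C(7,5-j)·(-2)^(5-j) for j from 0 to 5.
= (-672) + 5600 + (-11200) + 6720 + (-1120) + 32 = -640.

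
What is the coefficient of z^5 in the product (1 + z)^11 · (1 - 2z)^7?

-210

Coefficient of z^5 = Σ_{j} C(11,j)·1^j·C(7,5-j)·(-2)^(5-j) for j from 0 to 5.
= (-672) + 6160 + (-15400) + 13860 + (-4620) + 462 = -210.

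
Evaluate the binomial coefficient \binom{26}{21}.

65780

C(26,21) = C(26,5) by symmetry.
C(26,5) = (26·25·24·23·22) / 5! = 7893600 / 120 = 65780.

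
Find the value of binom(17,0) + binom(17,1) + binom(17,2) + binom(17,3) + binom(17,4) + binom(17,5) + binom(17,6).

21778

1 + 17 + 136 + 680 + 2380 + 6188 + 12376 = 21778.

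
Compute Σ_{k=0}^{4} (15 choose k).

1 + 15 + 105 + 455 + 1365 = 1941.

1941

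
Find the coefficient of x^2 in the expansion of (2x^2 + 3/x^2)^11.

7185024

General term: C(11,j)·(2x^2)^j·(3/x^2)^(11-j), with x-exponent 2j − 2(11−j) = 4j − 22.
Set 4j − 22 = 2: j = 6.
C(11,6) = 462; 2^6 = 64; 3^5 = 243.
Coefficient = 462 · 64 · 243 = 7185024.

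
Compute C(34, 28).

1344904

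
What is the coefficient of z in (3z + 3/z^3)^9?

General term: C(9,j)·(3z)^j·(3/z^3)^(9-j), with z-exponent 1j − 3(9−j) = 4j − 27.
Set 4j − 27 = 1: j = 7.
C(9,7) = 36; 3^7 = 2187; 3^2 = 9.
Coefficient = 36 · 2187 · 9 = 708588.

708588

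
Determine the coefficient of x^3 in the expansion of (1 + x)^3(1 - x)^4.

Coefficient of x^3 = Σ_{j} C(3,j)·1^j·C(4,3-j)·(-1)^(3-j) for j from 0 to 3.
= (-4) + 18 + (-12) + 1 = 3.

3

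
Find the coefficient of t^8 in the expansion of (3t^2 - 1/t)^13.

3752892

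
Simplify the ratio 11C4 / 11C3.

C(n,k+1)/C(n,k) = (n−k)/(k+1) = (11−3)/(3+1) = 8/4 = 2.

2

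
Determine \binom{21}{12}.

293930

C(21,12) = C(21,9) by symmetry.
C(21,9) = (21·20·19·18·17·16·15·14·13) / 9! = 106661318400 / 362880 = 293930.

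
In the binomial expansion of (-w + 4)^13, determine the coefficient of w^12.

52

The general term is C(13,j)·(-w)^j·(4)^(13-j); the w^12 term has j = 12.
C(13,12) = 13.
Coefficient = C(13,12) · 4^1 = 13 · 4 = 52.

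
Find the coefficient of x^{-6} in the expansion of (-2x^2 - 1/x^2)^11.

-5280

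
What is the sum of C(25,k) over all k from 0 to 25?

33554432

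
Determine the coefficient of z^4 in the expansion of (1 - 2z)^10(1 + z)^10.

Coefficient of z^4 = Σ_{j} C(10,j)·(-2)^j·C(10,4-j)·1^(4-j) for j from 0 to 4.
= 210 + (-2400) + 8100 + (-9600) + 3360 = -330.

-330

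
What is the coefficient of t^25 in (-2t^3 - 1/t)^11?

General term: C(11,j)·(-2t^3)^j·(-1/t)^(11-j), with t-exponent 3j − 1(11−j) = 4j − 11.
Set 4j − 11 = 25: j = 9.
C(11,9) = 55; (-2)^9 = -512; (-1)^2 = 1.
Coefficient = 55 · (-512) · 1 = -28160.

-28160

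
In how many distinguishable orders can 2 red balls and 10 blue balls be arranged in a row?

66

Choose positions for the red balls: C(12,2) = 66.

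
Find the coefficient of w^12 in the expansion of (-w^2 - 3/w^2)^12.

5940

General term: C(12,j)·(-w^2)^j·(-3/w^2)^(12-j), with w-exponent 2j − 2(12−j) = 4j − 24.
Set 4j − 24 = 12: j = 9.
C(12,9) = 220; (-1)^9 = -1; (-3)^3 = -27.
Coefficient = 220 · (-1) · (-27) = 5940.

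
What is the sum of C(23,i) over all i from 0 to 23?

Setting x = 1 in (1+x)^23 gives Σ C(23,i) = 2^23 = 8388608.

8388608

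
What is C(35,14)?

C(35,14) = (35·34·33·32·31·30·29·28·27·26·25·24·23·22) / 14! = 202250096145377280000 / 87178291200 = 2319959400.

2319959400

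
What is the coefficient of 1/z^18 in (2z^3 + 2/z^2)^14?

1490944

General term: C(14,j)·(2z^3)^j·(2/z^2)^(14-j), with z-exponent 3j − 2(14−j) = 5j − 28.
Set 5j − 28 = -18: j = 2.
C(14,2) = 91; 2^2 = 4; 2^12 = 4096.
Coefficient = 91 · 4 · 4096 = 1490944.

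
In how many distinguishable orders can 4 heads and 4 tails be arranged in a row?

Choose positions for the heads: C(8,4) = 70.

70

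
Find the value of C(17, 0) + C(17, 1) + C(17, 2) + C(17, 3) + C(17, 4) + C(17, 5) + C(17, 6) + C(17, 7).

41226

1 + 17 + 136 + 680 + 2380 + 6188 + 12376 + 19448 = 41226.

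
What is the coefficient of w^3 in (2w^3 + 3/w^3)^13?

160123392

General term: C(13,j)·(2w^3)^j·(3/w^3)^(13-j), with w-exponent 3j − 3(13−j) = 6j − 39.
Set 6j − 39 = 3: j = 7.
C(13,7) = 1716; 2^7 = 128; 3^6 = 729.
Coefficient = 1716 · 128 · 729 = 160123392.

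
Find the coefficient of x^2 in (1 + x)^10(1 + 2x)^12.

549

Coefficient of x^2 = Σ_{j} C(10,j)·1^j·C(12,2-j)·2^(2-j) for j from 0 to 2.
= 264 + 240 + 45 = 549.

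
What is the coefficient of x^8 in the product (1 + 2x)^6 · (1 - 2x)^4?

Coefficient of x^8 = Σ_{j} C(6,j)·2^j·C(4,8-j)·(-2)^(8-j) for j from 4 to 6.
= 3840 + (-6144) + 1536 = -768.

-768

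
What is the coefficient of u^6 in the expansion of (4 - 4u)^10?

220200960

The general term is C(10,j)·(4)^j·(-4u)^(10-j); the u^6 term has j = 4.
C(10,4) = 210.
Coefficient = C(10,4) · 4^4 · (-4)^6 = 210 · 256 · 4096 = 220200960.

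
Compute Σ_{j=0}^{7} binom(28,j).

1 + 28 + 378 + 3276 + 20475 + 98280 + 376740 + 1184040 = 1683218.

1683218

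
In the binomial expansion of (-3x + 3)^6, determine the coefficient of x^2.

The general term is C(6,j)·(-3x)^j·(3)^(6-j); the x^2 term has j = 2.
C(6,2) = 15.
Coefficient = C(6,2) · (-3)^2 · 3^4 = 15 · 9 · 81 = 10935.

10935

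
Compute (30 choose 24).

593775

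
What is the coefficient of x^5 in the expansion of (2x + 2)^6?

384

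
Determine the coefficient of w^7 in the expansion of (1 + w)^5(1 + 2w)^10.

201780

Coefficient of w^7 = Σ_{j} C(5,j)·1^j·C(10,7-j)·2^(7-j) for j from 0 to 5.
= 15360 + 67200 + 80640 + 33600 + 4800 + 180 = 201780.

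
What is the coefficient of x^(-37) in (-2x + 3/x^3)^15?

669615660

General term: C(15,j)·(-2x)^j·(3/x^3)^(15-j), with x-exponent 1j − 3(15−j) = 4j − 45.
Set 4j − 45 = -37: j = 2.
C(15,2) = 105; (-2)^2 = 4; 3^13 = 1594323.
Coefficient = 105 · 4 · 1594323 = 669615660.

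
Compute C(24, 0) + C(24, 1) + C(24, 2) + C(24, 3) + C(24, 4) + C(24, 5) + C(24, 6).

1 + 24 + 276 + 2024 + 10626 + 42504 + 134596 = 190051.

190051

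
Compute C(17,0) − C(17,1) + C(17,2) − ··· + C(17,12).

The partial alternating sum Σ_{k=0}^{12} (−1)^k C(17,k) = (−1)^12 C(16,12) = 1820.

1820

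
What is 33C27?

C(33,27) = C(33,6) by symmetry.
C(33,6) = (33·32·31·30·29·28) / 6! = 797448960 / 720 = 1107568.

1107568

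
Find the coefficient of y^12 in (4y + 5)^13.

1090519040

The general term is C(13,j)·(4y)^j·(5)^(13-j); the y^12 term has j = 12.
C(13,12) = 13.
Coefficient = C(13,12) · 4^12 · 5^1 = 13 · 16777216 · 5 = 1090519040.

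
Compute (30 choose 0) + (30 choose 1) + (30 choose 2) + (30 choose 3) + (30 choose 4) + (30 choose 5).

1 + 30 + 435 + 4060 + 27405 + 142506 = 174437.

174437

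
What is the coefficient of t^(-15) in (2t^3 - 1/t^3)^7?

General term: C(7,j)·(2t^3)^j·(-1/t^3)^(7-j), with t-exponent 3j − 3(7−j) = 6j − 21.
Set 6j − 21 = -15: j = 1.
C(7,1) = 7; 2^1 = 2; (-1)^6 = 1.
Coefficient = 7 · 2 · 1 = 14.

14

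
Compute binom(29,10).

20030010

C(29,10) = (29·28·27·26·25·24·23·22·21·20) / 10! = 72684900288000 / 3628800 = 20030010.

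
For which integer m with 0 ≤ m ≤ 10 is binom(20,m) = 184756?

C(20,m) increases on 0 ≤ m ≤ 10. C(20,9) = 167960 and C(20,10) = 184756, so m = 10.

10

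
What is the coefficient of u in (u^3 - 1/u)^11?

165

General term: C(11,j)·(u^3)^j·(-1/u)^(11-j), with u-exponent 3j − 1(11−j) = 4j − 11.
Set 4j − 11 = 1: j = 3.
C(11,3) = 165; 1^3 = 1; (-1)^8 = 1.
Coefficient = 165 · 1 · 1 = 165.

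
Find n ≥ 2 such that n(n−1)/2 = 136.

n(n−1)/2 = 136 ⇒ n(n−1) = 272. Since 17·16 = 272, n = 17.

17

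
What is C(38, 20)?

C(38,20) = C(38,18) by symmetry.
C(38,18) = (38·37·36·35·34·33·32·31·30·29·28·27·26·25·24·23·22·21) / 18! = 214978908196382744494080000 / 6402373705728000 = 33578000610.

33578000610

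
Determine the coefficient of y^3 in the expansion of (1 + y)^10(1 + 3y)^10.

8760

Coefficient of y^3 = Σ_{j} C(10,j)·1^j·C(10,3-j)·3^(3-j) for j from 0 to 3.
= 3240 + 4050 + 1350 + 120 = 8760.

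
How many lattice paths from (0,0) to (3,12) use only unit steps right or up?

455

Each path is a sequence of 15 steps with 3 rights: C(15,3) = 455.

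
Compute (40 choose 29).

C(40,29) = C(40,11) by symmetry.
C(40,11) = (40·39·38·37·36·35·34·33·32·31·30) / 11! = 92279715720192000 / 39916800 = 2311801440.

2311801440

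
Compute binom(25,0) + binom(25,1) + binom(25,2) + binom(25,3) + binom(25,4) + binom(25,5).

68406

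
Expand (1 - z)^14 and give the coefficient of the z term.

-14

The general term is C(14,j)·(1)^j·(-z)^(14-j); the z^1 term has j = 13.
C(14,13) = 14.
Coefficient = C(14,13) · (-1)^1 = 14 · (-1) = -14.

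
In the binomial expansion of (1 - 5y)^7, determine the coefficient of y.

-35

The general term is C(7,j)·(1)^j·(-5y)^(7-j); the y^1 term has j = 6.
C(7,6) = 7.
Coefficient = C(7,6) · (-5)^1 = 7 · (-5) = -35.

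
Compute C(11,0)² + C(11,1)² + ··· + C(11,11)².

705432

By Vandermonde's identity, Σ C(11,i)² = C(22,11) = 705432.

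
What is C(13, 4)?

715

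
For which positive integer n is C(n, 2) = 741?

n(n−1)/2 = 741 ⇒ n(n−1) = 1482. Since 39·38 = 1482, n = 39.

39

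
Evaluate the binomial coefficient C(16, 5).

4368

C(16,5) = (16·15·14·13·12) / 5! = 524160 / 120 = 4368.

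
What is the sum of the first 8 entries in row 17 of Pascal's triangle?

1 + 17 + 136 + 680 + 2380 + 6188 + 12376 + 19448 = 41226.

41226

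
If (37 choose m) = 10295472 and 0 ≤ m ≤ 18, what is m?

C(37,m) increases on 0 ≤ m ≤ 18. C(37,6) = 2324784 and C(37,7) = 10295472, so m = 7.

7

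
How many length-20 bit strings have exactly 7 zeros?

77520

Choose the 7 positions: C(20,7) = 77520.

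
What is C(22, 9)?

C(22,9) = (22·21·20·19·18·17·16·15·14) / 9! = 180503769600 / 362880 = 497420.

497420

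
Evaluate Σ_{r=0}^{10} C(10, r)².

184756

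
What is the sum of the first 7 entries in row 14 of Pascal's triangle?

6476

1 + 14 + 91 + 364 + 1001 + 2002 + 3003 = 6476.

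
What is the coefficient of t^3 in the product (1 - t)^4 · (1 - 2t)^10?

Coefficient of t^3 = Σ_{j} C(4,j)·(-1)^j·C(10,3-j)·(-2)^(3-j) for j from 0 to 3.
= (-960) + (-720) + (-120) + (-4) = -1804.

-1804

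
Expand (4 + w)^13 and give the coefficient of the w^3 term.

299892736

The general term is C(13,j)·(4)^j·(w)^(13-j); the w^3 term has j = 10.
C(13,10) = 286.
Coefficient = C(13,10) · 4^10 = 286 · 1048576 = 299892736.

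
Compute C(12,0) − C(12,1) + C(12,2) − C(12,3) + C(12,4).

330

The partial alternating sum Σ_{k=0}^{4} (−1)^k C(12,k) = (−1)^4 C(11,4) = 330.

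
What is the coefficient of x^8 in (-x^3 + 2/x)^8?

General term: C(8,j)·(-x^3)^j·(2/x)^(8-j), with x-exponent 3j − 1(8−j) = 4j − 8.
Set 4j − 8 = 8: j = 4.
C(8,4) = 70; (-1)^4 = 1; 2^4 = 16.
Coefficient = 70 · 1 · 16 = 1120.

1120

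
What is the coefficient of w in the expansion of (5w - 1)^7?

The general term is C(7,j)·(5w)^j·(-1)^(7-j); the w^1 term has j = 1.
C(7,1) = 7.
Coefficient = C(7,1) · 5^1 = 7 · 5 = 35.

35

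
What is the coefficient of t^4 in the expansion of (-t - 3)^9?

-30618

The general term is C(9,j)·(-t)^j·(-3)^(9-j); the t^4 term has j = 4.
C(9,4) = 126.
Coefficient = C(9,4) · (-3)^5 = 126 · (-243) = -30618.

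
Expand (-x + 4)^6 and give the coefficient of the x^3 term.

The general term is C(6,j)·(-x)^j·(4)^(6-j); the x^3 term has j = 3.
C(6,3) = 20.
Coefficient = C(6,3) · (-1)^3 · 4^3 = 20 · (-1) · 64 = -1280.

-1280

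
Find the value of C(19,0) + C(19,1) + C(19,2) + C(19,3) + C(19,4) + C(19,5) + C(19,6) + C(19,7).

1 + 19 + 171 + 969 + 3876 + 11628 + 27132 + 50388 = 94184.

94184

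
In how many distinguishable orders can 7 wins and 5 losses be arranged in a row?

Choose positions for the wins: C(12,7) = 792.

792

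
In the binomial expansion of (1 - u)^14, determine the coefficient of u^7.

-3432

The general term is C(14,j)·(1)^j·(-u)^(14-j); the u^7 term has j = 7.
C(14,7) = 3432.
Coefficient = C(14,7) · (-1)^7 = 3432 · (-1) = -3432.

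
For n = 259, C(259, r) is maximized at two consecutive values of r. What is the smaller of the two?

129

For odd n = 259, C(259,r) peaks at r = (n−1)/2 and (n+1)/2; the smaller is 129.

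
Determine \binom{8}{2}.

28

C(8,2) = (8·7) / 2! = 56 / 2 = 28.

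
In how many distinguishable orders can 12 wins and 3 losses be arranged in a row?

455

Choose positions for the wins: C(15,12) = 455.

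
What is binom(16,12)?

1820

C(16,12) = C(16,4) by symmetry.
C(16,4) = (16·15·14·13) / 4! = 43680 / 24 = 1820.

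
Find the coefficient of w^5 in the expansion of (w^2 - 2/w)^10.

-8064

General term: C(10,j)·(w^2)^j·(-2/w)^(10-j), with w-exponent 2j − 1(10−j) = 3j − 10.
Set 3j − 10 = 5: j = 5.
C(10,5) = 252; 1^5 = 1; (-2)^5 = -32.
Coefficient = 252 · 1 · (-32) = -8064.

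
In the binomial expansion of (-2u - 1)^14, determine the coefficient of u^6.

192192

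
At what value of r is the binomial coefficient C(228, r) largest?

114

C(228,r) is maximized at r = 228/2 = 114.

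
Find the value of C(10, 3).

120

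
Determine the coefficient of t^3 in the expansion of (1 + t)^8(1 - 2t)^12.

-264

Coefficient of t^3 = Σ_{j} C(8,j)·1^j·C(12,3-j)·(-2)^(3-j) for j from 0 to 3.
= (-1760) + 2112 + (-672) + 56 = -264.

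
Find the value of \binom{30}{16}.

145422675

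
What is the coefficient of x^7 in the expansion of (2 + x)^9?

The general term is C(9,j)·(2)^j·(x)^(9-j); the x^7 term has j = 2.
C(9,2) = 36.
Coefficient = C(9,2) · 2^2 = 36 · 4 = 144.

144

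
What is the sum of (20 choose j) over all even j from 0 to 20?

524288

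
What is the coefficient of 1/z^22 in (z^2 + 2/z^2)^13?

53248

General term: C(13,j)·(z^2)^j·(2/z^2)^(13-j), with z-exponent 2j − 2(13−j) = 4j − 26.
Set 4j − 26 = -22: j = 1.
C(13,1) = 13; 1^1 = 1; 2^12 = 4096.
Coefficient = 13 · 1 · 4096 = 53248.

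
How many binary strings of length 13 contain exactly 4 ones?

Choose the 4 positions: C(13,4) = 715.

715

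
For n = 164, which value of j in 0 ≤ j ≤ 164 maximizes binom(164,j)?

82

C(164,j) is maximized at j = 164/2 = 82.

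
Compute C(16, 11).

C(16,11) = C(16,5) by symmetry.
C(16,5) = (16·15·14·13·12) / 5! = 524160 / 120 = 4368.

4368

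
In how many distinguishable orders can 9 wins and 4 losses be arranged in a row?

Choose positions for the wins: C(13,9) = 715.

715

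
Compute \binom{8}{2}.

28

C(8,2) = (8·7) / 2! = 56 / 2 = 28.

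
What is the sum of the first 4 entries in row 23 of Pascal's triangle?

2048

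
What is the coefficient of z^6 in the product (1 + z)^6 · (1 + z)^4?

210

(1 + z)^6(1 + z)^4 = (1 + z)^10, so the coefficient of z^6 is C(10,6)·1^6 = 210·1 = 210.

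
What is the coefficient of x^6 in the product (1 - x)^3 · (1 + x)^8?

Coefficient of x^6 = Σ_{j} C(3,j)·(-1)^j·C(8,6-j)·1^(6-j) for j from 0 to 3.
= 28 + (-168) + 210 + (-56) = 14.

14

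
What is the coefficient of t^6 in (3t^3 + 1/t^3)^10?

General term: C(10,j)·(3t^3)^j·(1/t^3)^(10-j), with t-exponent 3j − 3(10−j) = 6j − 30.
Set 6j − 30 = 6: j = 6.
C(10,6) = 210; 3^6 = 729; 1^4 = 1.
Coefficient = 210 · 729 · 1 = 153090.

153090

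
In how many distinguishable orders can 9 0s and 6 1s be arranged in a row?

5005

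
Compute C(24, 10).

1961256

C(24,10) = (24·23·22·21·20·19·18·17·16·15) / 10! = 7117005772800 / 3628800 = 1961256.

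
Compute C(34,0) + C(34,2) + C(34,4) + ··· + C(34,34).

Even-j terms of row 34 sum to 2^33 = 8589934592.

8589934592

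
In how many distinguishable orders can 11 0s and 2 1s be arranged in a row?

78

Choose positions for the 0s: C(13,11) = 78.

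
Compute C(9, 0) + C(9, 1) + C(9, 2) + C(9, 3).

130

1 + 9 + 36 + 84 = 130.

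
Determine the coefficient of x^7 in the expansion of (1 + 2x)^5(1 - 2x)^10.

Coefficient of x^7 = Σ_{j} C(5,j)·2^j·C(10,7-j)·(-2)^(7-j) for j from 0 to 5.
= (-15360) + 134400 + (-322560) + 268800 + (-76800) + 5760 = -5760.

-5760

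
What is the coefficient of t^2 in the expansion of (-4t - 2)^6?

3840

The general term is C(6,j)·(-4t)^j·(-2)^(6-j); the t^2 term has j = 2.
C(6,2) = 15.
Coefficient = C(6,2) · (-4)^2 · (-2)^4 = 15 · 16 · 16 = 3840.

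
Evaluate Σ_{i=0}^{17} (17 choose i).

131072

The entries of row 17 sum to 2^17 = 131072.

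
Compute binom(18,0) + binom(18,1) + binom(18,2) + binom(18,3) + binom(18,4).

1 + 18 + 153 + 816 + 3060 = 4048.

4048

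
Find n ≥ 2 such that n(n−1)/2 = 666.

n(n−1)/2 = 666 ⇒ n(n−1) = 1332. Since 37·36 = 1332, n = 37.

37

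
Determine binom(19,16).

C(19,16) = C(19,3) by symmetry.
C(19,3) = (19·18·17) / 3! = 5814 / 6 = 969.

969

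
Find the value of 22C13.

497420

C(22,13) = C(22,9) by symmetry.
C(22,9) = (22·21·20·19·18·17·16·15·14) / 9! = 180503769600 / 362880 = 497420.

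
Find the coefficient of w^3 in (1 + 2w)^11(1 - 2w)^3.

256

Coefficient of w^3 = Σ_{j} C(11,j)·2^j·C(3,3-j)·(-2)^(3-j) for j from 0 to 3.
= (-8) + 264 + (-1320) + 1320 = 256.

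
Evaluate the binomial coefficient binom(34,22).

548354040

C(34,22) = C(34,12) by symmetry.
C(34,12) = (34·33·32·31·30·29·28·27·26·25·24·23) / 12! = 262662462526464000 / 479001600 = 548354040.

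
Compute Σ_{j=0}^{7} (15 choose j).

16384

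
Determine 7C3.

35

C(7,3) = (7·6·5) / 3! = 210 / 6 = 35.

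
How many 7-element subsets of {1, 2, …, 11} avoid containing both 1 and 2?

All 7-subsets: C(11,7) = 330. Those containing both fixed elements: C(9,5) = 126.
330 − 126 = 204.

204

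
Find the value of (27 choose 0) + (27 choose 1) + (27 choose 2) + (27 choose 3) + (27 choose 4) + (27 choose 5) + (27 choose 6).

1 + 27 + 351 + 2925 + 17550 + 80730 + 296010 = 397594.

397594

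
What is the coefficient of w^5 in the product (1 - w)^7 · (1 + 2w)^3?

Coefficient of w^5 = Σ_{j} C(7,j)·(-1)^j·C(3,5-j)·2^(5-j) for j from 2 to 5.
= 168 + (-420) + 210 + (-21) = -63.

-63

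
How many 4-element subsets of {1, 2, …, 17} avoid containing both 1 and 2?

2275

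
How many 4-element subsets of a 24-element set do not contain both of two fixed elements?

10395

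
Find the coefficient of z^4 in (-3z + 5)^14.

791806640625

The general term is C(14,j)·(-3z)^j·(5)^(14-j); the z^4 term has j = 4.
C(14,4) = 1001.
Coefficient = C(14,4) · (-3)^4 · 5^10 = 1001 · 81 · 9765625 = 791806640625.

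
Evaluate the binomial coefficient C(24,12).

C(24,12) = (24·23·22·21·20·19·18·17·16·15·14·13) / 12! = 1295295050649600 / 479001600 = 2704156.

2704156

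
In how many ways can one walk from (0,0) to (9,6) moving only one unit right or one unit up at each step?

Each path is a sequence of 15 steps with 9 rights: C(15,9) = 5005.

5005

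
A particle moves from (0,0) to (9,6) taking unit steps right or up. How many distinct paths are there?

5005

Each path is a sequence of 15 steps with 9 rights: C(15,9) = 5005.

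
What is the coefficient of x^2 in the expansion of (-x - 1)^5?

The general term is C(5,j)·(-x)^j·(-1)^(5-j); the x^2 term has j = 2.
C(5,2) = 10.
Coefficient = C(5,2) · (-1)^3 = 10 · (-1) = -10.

-10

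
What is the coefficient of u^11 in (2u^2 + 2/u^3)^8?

General term: C(8,j)·(2u^2)^j·(2/u^3)^(8-j), with u-exponent 2j − 3(8−j) = 5j − 24.
Set 5j − 24 = 11: j = 7.
C(8,7) = 8; 2^7 = 128; 2^1 = 2.
Coefficient = 8 · 128 · 2 = 2048.

2048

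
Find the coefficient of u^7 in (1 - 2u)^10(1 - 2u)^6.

-1464320

(1 - 2u)^10(1 - 2u)^6 = (1 - 2u)^16, so the coefficient of u^7 is C(16,7)·(-2)^7 = 11440·-128 = -1464320.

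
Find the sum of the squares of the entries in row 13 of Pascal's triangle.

10400600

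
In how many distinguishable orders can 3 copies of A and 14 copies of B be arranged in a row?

680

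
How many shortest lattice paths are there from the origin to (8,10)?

Each path is a sequence of 18 steps with 8 rights: C(18,8) = 43758.

43758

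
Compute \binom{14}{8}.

C(14,8) = C(14,6) by symmetry.
C(14,6) = (14·13·12·11·10·9) / 6! = 2162160 / 720 = 3003.

3003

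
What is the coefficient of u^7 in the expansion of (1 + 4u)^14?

56229888

The general term is C(14,j)·(1)^j·(4u)^(14-j); the u^7 term has j = 7.
C(14,7) = 3432.
Coefficient = C(14,7) · 4^7 = 3432 · 16384 = 56229888.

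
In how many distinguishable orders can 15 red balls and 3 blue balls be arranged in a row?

816

Choose positions for the red balls: C(18,15) = 816.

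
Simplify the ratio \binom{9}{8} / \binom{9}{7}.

C(n,k+1)/C(n,k) = (n−k)/(k+1) = (9−7)/(7+1) = 2/8 = 1/4.

1/4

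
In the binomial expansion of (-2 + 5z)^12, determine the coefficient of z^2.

1689600

The general term is C(12,j)·(-2)^j·(5z)^(12-j); the z^2 term has j = 10.
C(12,10) = 66.
Coefficient = C(12,10) · (-2)^10 · 5^2 = 66 · 1024 · 25 = 1689600.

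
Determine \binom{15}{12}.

C(15,12) = C(15,3) by symmetry.
C(15,3) = (15·14·13) / 3! = 2730 / 6 = 455.

455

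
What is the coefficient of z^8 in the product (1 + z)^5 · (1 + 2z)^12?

Coefficient of z^8 = Σ_{j} C(5,j)·1^j·C(12,8-j)·2^(8-j) for j from 0 to 5.
= 126720 + 506880 + 591360 + 253440 + 39600 + 1760 = 1519760.

1519760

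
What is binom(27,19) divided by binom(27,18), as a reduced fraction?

9/19

C(n,k+1)/C(n,k) = (n−k)/(k+1) = (27−18)/(18+1) = 9/19.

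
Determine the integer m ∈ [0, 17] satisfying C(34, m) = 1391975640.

14

C(34,m) increases on 0 ≤ m ≤ 17. C(34,13) = 927983760 and C(34,14) = 1391975640, so m = 14.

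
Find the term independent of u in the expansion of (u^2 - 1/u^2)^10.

-252

General term: C(10,j)·(u^2)^j·(-1/u^2)^(10-j), with u-exponent 2j − 2(10−j) = 4j − 20.
Set 4j − 20 = 0: j = 5.
C(10,5) = 252; 1^5 = 1; (-1)^5 = -1.
Coefficient = 252 · 1 · (-1) = -252.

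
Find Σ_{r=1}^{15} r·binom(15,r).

245760

Since r·C(15,r) = 15·C(14,r−1), the sum is 15·2^14 = 15·16384 = 245760.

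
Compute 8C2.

28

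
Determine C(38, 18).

33578000610

C(38,18) = (38·37·36·35·34·33·32·31·30·29·28·27·26·25·24·23·22·21) / 18! = 214978908196382744494080000 / 6402373705728000 = 33578000610.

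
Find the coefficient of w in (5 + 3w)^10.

58593750

The general term is C(10,j)·(5)^j·(3w)^(10-j); the w^1 term has j = 9.
C(10,9) = 10.
Coefficient = C(10,9) · 5^9 · 3^1 = 10 · 1953125 · 3 = 58593750.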